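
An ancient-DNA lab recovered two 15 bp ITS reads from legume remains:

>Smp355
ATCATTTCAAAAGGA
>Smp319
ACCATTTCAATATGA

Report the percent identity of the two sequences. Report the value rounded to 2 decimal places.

The sequences differ at positions 2 (T/C), 11 (A/T), 13 (G/T).
12 of the 15 sites match, so the percent identity is 12/15 × 100 = 80.00%.

80.00%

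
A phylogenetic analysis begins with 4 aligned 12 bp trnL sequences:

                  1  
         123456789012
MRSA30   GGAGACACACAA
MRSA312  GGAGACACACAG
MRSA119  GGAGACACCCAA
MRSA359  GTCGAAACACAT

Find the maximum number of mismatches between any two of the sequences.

Pairwise Hamming distances:
  MRSA30 vs MRSA312: 1
  MRSA30 vs MRSA119: 1
  MRSA30 vs MRSA359: 4
  MRSA312 vs MRSA119: 2
  MRSA312 vs MRSA359: 4
  MRSA119 vs MRSA359: 5
The largest is 5, between MRSA119 and MRSA359.

5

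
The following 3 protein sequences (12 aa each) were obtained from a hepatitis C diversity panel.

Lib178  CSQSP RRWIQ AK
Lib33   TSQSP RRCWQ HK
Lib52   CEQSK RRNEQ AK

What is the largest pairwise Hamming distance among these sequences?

6

Pairwise Hamming distances:
  Lib178 vs Lib33: 4
  Lib178 vs Lib52: 4
  Lib33 vs Lib52: 6
The largest is 6, between Lib33 and Lib52.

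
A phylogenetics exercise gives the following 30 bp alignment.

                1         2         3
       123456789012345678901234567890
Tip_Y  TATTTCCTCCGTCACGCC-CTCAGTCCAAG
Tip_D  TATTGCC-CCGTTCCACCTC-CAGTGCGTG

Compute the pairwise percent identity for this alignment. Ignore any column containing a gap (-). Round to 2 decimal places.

74.07%

Excluding the 3 gap columns leaves 27 comparable sites.
Differing sites — 5:T/G; 13:C/T; 14:A/C; 16:G/A; 26:C/G; 28:A/G; 29:A/T.
20 of the 27 comparable sites match, so the percent identity is 20/27 × 100 = 74.07%.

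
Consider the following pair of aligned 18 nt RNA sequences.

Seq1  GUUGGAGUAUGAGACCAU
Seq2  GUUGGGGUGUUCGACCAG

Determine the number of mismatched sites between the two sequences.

5

The sequences differ at positions 6 (A/G), 9 (A/G), 11 (G/U), 12 (A/C), 18 (U/G).
That gives 5 mismatches out of 18 aligned sites, so the Hamming distance is 5.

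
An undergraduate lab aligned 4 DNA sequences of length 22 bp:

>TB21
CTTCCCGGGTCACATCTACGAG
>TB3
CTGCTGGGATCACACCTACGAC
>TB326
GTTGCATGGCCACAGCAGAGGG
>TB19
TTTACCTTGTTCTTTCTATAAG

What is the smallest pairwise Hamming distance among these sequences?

6

Pairwise Hamming distances:
  TB21 vs TB3: 6
  TB21 vs TB326: 10
  TB21 vs TB19: 10
  TB3 vs TB326: 14
  TB3 vs TB19: 16
  TB326 vs TB19: 15
The smallest is 6, between TB21 and TB3.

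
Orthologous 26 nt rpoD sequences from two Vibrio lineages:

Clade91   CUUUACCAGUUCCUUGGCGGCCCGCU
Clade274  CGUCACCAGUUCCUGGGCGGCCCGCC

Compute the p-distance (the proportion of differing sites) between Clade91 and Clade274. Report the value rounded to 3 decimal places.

0.154

Differing sites — 2:U/G; 4:U/C; 15:U/G; 26:U/C.
There are 4 differences over 26 sites, so p = 4/26 = 0.154.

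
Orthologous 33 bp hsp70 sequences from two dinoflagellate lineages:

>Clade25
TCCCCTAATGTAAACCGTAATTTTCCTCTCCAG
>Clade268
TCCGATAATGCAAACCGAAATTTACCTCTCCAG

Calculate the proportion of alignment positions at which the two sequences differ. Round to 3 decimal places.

Mismatches occur at site 4 (C/G), site 5 (C/A), site 11 (T/C), site 18 (T/A), site 24 (T/A).
There are 5 differences over 33 sites, so p = 5/33 = 0.152.

0.152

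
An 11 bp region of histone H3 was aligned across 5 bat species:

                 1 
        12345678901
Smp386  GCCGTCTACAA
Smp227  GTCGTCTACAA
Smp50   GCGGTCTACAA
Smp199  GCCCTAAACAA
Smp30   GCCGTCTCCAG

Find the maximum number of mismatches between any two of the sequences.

5

Pairwise Hamming distances:
  Smp386 vs Smp227: 1
  Smp386 vs Smp50: 1
  Smp386 vs Smp199: 3
  Smp386 vs Smp30: 2
  Smp227 vs Smp50: 2
  Smp227 vs Smp199: 4
  Smp227 vs Smp30: 3
  Smp50 vs Smp199: 4
  Smp50 vs Smp30: 3
  Smp199 vs Smp30: 5
The largest is 5, between Smp199 and Smp30.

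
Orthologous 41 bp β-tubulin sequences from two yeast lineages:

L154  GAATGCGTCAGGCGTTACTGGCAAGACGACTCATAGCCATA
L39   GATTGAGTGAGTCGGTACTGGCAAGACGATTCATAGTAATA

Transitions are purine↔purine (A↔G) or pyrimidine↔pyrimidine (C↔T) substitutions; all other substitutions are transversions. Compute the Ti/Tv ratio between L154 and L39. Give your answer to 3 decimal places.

Differing sites — 3:A/T (Tv); 6:C/A (Tv); 9:C/G (Tv); 12:G/T (Tv); 15:T/G (Tv); 30:C/T (Ti); 37:C/T (Ti); 38:C/A (Tv).
Of the 8 differences, 2 transitions and 6 transversions, so Ti/Tv = 2/6 = 0.333.

0.333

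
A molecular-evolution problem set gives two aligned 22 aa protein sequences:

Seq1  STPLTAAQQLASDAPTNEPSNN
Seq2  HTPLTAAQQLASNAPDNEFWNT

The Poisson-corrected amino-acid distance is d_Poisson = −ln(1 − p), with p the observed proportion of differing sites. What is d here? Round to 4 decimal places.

0.3185

Mismatches occur at site 1 (S→H), site 13 (D→N), site 16 (T→D), site 19 (P→F), site 20 (S→W), site 22 (N→T).
p = 6/22 = 0.272727.
d = −ln(1 − 0.272727) = −ln(0.727273) = 0.3185.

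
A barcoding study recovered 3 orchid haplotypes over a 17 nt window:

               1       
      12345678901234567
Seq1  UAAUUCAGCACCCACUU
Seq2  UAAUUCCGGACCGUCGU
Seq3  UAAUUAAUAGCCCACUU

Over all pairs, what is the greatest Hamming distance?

8

Pairwise Hamming distances:
  Seq1 vs Seq2: 5
  Seq1 vs Seq3: 4
  Seq2 vs Seq3: 8
The largest is 8, between Seq2 and Seq3.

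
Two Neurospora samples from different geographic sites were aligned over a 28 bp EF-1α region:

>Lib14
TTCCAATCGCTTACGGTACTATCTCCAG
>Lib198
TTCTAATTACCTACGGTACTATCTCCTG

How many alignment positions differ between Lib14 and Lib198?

Mismatches occur at site 4 (C/T), site 8 (C/T), site 9 (G/A), site 11 (T/C), site 27 (A/T).
That gives 5 mismatches out of 28 aligned sites, so the Hamming distance is 5.

5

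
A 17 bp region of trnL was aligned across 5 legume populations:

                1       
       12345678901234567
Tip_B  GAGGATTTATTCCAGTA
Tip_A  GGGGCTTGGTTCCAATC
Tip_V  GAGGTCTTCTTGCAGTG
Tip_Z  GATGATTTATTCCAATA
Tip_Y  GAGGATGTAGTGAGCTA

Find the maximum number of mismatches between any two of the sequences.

Pairwise Hamming distances:
  Tip_B vs Tip_A: 6
  Tip_B vs Tip_V: 5
  Tip_B vs Tip_Z: 2
  Tip_B vs Tip_Y: 6
  Tip_A vs Tip_V: 8
  Tip_A vs Tip_Z: 6
  Tip_A vs Tip_Y: 11
  Tip_V vs Tip_Z: 7
  Tip_V vs Tip_Y: 9
  Tip_Z vs Tip_Y: 7
The largest is 11, between Tip_A and Tip_Y.

11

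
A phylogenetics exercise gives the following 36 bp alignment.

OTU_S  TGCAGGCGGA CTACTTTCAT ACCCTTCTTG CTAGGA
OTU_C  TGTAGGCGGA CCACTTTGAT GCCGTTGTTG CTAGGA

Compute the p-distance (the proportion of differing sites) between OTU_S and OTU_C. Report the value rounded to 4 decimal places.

The sequences differ at positions 3 (C/T), 12 (T/C), 18 (C/G), 21 (A/G), 24 (C/G), 27 (C/G).
There are 6 differences over 36 sites, so p = 6/36 = 0.1667.

0.1667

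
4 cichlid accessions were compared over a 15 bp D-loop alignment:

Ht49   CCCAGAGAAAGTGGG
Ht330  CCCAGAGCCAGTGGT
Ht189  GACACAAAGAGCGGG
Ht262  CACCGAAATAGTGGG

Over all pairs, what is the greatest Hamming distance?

Pairwise Hamming distances:
  Ht49 vs Ht330: 3
  Ht49 vs Ht189: 6
  Ht49 vs Ht262: 4
  Ht330 vs Ht189: 8
  Ht330 vs Ht262: 6
  Ht189 vs Ht262: 5
The largest is 8, between Ht330 and Ht189.

8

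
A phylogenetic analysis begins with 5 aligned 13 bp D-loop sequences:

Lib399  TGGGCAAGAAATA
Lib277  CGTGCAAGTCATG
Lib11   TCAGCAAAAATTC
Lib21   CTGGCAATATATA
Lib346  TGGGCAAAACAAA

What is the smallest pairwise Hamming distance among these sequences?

3

Pairwise Hamming distances:
  Lib399 vs Lib277: 5
  Lib399 vs Lib11: 5
  Lib399 vs Lib21: 4
  Lib399 vs Lib346: 3
  Lib277 vs Lib11: 8
  Lib277 vs Lib21: 6
  Lib277 vs Lib346: 6
  Lib11 vs Lib21: 7
  Lib11 vs Lib346: 6
  Lib21 vs Lib346: 5
The smallest is 3, between Lib399 and Lib346.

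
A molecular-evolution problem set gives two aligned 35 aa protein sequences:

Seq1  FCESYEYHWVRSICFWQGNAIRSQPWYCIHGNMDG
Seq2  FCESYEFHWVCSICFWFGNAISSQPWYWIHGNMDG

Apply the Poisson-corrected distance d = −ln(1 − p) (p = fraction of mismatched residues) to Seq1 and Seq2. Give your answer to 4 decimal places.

0.1542

Differing sites — 7:Y/F; 11:R/C; 17:Q/F; 22:R/S; 28:C/W.
p = 5/35 = 0.142857.
d = −ln(1 − 0.142857) = −ln(0.857143) = 0.1542.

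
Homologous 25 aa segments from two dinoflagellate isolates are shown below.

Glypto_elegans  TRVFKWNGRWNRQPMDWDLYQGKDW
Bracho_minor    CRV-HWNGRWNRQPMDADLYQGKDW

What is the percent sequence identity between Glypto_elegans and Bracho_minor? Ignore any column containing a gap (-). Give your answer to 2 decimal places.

Excluding the 1 gap column leaves 24 comparable sites.
The sequences differ at positions 1 (T/C), 5 (K/H), 17 (W/A).
21 of the 24 comparable sites match, so the percent identity is 21/24 × 100 = 87.50%.

87.50%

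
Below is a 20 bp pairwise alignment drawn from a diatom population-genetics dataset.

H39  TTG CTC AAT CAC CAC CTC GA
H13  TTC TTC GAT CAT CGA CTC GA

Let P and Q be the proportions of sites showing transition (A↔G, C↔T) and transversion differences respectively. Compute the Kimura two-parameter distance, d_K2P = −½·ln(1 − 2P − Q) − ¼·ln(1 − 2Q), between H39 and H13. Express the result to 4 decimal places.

Differing sites — 3:G/C (Tv); 4:C/T (Ti); 7:A/G (Ti); 12:C/T (Ti); 14:A/G (Ti); 15:C/A (Tv).
Of the 6 differences, 4 transitions and 2 transversions over 20 sites: P = 4/20 = 0.200000, Q = 2/20 = 0.100000.
d = −0.5·ln(0.500000) − 0.25·ln(0.800000) = −0.5·(-0.693147) − 0.25·(-0.223144) = 0.4024.

0.4024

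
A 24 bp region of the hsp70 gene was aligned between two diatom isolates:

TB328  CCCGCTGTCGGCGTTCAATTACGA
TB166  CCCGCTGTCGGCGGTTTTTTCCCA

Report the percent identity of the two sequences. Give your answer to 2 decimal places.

75.00%

Mismatches occur at site 14 (T↔G), site 16 (C↔T), site 17 (A↔T), site 18 (A↔T), site 21 (A↔C), site 23 (G↔C).
18 of the 24 sites match, so the percent identity is 18/24 × 100 = 75.00%.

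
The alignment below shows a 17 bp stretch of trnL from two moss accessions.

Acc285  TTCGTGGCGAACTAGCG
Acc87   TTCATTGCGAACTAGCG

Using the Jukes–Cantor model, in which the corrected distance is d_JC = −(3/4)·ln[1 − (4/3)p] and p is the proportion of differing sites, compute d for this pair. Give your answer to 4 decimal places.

Mismatches occur at site 4 (G→A), site 6 (G→T).
p = 2/17 = 0.117647.
d = −0.75 · ln(1 − (4/3)·0.117647) = −0.75 · ln(0.843137) = −0.75 · (-0.170626) = 0.1280.

0.1280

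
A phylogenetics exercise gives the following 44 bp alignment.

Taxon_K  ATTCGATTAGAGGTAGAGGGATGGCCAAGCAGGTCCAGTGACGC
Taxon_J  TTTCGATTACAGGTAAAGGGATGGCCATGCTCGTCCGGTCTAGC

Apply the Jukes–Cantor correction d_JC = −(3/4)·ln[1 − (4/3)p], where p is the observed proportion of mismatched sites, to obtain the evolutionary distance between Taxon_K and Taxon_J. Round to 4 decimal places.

0.2708

The sequences differ at positions 1 (A/T), 10 (G/C), 16 (G/A), 28 (A/T), 31 (A/T), 32 (G/C), 37 (A/G), 40 (G/C), 41 (A/T), 42 (C/A).
p = 10/44 = 0.227273.
d = −0.75 · ln(1 − (4/3)·0.227273) = −0.75 · ln(0.696969) = −0.75 · (-0.361014) = 0.2708.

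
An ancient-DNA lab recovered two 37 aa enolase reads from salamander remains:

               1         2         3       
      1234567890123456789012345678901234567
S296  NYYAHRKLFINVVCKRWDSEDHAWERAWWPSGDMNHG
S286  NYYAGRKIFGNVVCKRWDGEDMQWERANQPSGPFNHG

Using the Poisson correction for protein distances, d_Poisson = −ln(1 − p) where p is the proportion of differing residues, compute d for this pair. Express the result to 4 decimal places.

0.3151

Differing sites — 5:H/G; 8:L/I; 10:I/G; 19:S/G; 22:H/M; 23:A/Q; 28:W/N; 29:W/Q; 33:D/P; 34:M/F.
p = 10/37 = 0.270270.
d = −ln(1 − 0.270270) = −ln(0.729730) = 0.3151.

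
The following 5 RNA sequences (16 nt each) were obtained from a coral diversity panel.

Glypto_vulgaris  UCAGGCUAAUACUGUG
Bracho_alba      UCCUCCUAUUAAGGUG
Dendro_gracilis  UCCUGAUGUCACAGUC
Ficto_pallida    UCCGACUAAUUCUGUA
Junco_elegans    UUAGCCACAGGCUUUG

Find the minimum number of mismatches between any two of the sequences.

Pairwise Hamming distances:
  Glypto_vulgaris vs Bracho_alba: 6
  Glypto_vulgaris vs Dendro_gracilis: 8
  Glypto_vulgaris vs Ficto_pallida: 4
  Glypto_vulgaris vs Junco_elegans: 7
  Bracho_alba vs Dendro_gracilis: 7
  Bracho_alba vs Ficto_pallida: 7
  Bracho_alba vs Junco_elegans: 11
  Dendro_gracilis vs Ficto_pallida: 9
  Dendro_gracilis vs Junco_elegans: 13
  Ficto_pallida vs Junco_elegans: 9
The smallest is 4, between Glypto_vulgaris and Ficto_pallida.

4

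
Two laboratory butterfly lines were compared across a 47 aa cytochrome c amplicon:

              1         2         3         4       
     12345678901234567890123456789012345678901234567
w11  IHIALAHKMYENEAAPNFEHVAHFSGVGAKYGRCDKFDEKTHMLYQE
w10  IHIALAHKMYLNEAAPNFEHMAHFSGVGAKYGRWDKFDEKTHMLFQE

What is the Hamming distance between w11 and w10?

Differing sites — 11:E/L; 21:V/M; 34:C/W; 45:Y/F.
That gives 4 mismatches out of 47 aligned sites, so the Hamming distance is 4.

4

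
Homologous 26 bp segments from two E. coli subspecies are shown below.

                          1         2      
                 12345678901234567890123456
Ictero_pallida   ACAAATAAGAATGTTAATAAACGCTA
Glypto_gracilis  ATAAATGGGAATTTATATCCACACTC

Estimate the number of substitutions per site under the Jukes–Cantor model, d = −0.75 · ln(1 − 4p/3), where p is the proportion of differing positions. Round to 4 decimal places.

0.5393

The sequences differ at positions 2 (C/T), 7 (A/G), 8 (A/G), 13 (G/T), 15 (T/A), 16 (A/T), 19 (A/C), 20 (A/C), 23 (G/A), 26 (A/C).
p = 10/26 = 0.384615.
d = −0.75 · ln(1 − (4/3)·0.384615) = −0.75 · ln(0.487180) = −0.75 · (-0.719122) = 0.5393.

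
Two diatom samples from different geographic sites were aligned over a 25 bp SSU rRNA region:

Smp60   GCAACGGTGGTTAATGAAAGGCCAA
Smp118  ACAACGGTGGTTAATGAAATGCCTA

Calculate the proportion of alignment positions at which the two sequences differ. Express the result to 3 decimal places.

Differing sites — 1:G/A; 20:G/T; 24:A/T.
There are 3 differences over 25 sites, so p = 3/25 = 0.120.

0.120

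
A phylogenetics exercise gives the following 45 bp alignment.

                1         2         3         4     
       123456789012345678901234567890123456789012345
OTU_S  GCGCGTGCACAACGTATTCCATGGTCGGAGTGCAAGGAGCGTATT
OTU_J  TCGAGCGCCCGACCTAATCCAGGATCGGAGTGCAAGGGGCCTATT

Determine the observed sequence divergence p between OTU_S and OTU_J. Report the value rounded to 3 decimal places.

Mismatches occur at site 1 (G→T), site 4 (C→A), site 6 (T→C), site 9 (A→C), site 11 (A→G), site 14 (G→C), site 17 (T→A), site 22 (T→G), site 24 (G→A), site 38 (A→G), site 41 (G→C).
There are 11 differences over 45 sites, so p = 11/45 = 0.244.

0.244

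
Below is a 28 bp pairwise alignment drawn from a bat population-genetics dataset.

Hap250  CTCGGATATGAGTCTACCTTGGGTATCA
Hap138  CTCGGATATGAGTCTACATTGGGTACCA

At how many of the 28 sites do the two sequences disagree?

2

Mismatches occur at site 18 (C↔A), site 26 (T↔C).
That gives 2 mismatches out of 28 aligned sites, so the Hamming distance is 2.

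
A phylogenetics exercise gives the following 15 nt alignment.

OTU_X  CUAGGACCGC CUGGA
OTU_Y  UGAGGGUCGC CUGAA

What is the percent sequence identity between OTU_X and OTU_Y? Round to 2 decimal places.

The sequences differ at positions 1 (C/U), 2 (U/G), 6 (A/G), 7 (C/U), 14 (G/A).
10 of the 15 sites match, so the percent identity is 10/15 × 100 = 66.67%.

66.67%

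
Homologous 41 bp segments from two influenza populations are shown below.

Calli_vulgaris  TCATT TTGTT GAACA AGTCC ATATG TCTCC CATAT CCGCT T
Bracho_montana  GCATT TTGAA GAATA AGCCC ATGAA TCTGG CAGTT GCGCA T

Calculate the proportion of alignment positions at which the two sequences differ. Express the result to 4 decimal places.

0.3415

The sequences differ at positions 1 (T/G), 9 (T/A), 10 (T/A), 14 (C/T), 18 (T/C), 23 (A/G), 24 (T/A), 25 (G/A), 29 (C/G), 30 (C/G), 33 (T/G), 34 (A/T), 36 (C/G), 40 (T/A).
There are 14 differences over 41 sites, so p = 14/41 = 0.3415.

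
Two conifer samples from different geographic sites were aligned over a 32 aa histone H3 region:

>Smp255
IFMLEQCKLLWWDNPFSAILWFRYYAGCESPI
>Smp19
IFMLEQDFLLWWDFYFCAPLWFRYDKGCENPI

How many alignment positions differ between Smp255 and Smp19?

9

Differing sites — 7:C/D; 8:K/F; 14:N/F; 15:P/Y; 17:S/C; 19:I/P; 25:Y/D; 26:A/K; 30:S/N.
That gives 9 mismatches out of 32 aligned sites, so the Hamming distance is 9.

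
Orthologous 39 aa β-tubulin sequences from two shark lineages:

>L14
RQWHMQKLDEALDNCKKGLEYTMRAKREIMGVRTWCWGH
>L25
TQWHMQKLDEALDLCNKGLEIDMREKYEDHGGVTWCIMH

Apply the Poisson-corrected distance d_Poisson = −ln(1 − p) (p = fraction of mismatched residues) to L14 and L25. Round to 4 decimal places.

0.4055

Mismatches occur at site 1 (R↔T), site 14 (N↔L), site 16 (K↔N), site 21 (Y↔I), site 22 (T↔D), site 25 (A↔E), site 27 (R↔Y), site 29 (I↔D), site 30 (M↔H), site 32 (V↔G), site 33 (R↔V), site 37 (W↔I), site 38 (G↔M).
p = 13/39 = 0.333333.
d = −ln(1 − 0.333333) = −ln(0.666667) = 0.4055.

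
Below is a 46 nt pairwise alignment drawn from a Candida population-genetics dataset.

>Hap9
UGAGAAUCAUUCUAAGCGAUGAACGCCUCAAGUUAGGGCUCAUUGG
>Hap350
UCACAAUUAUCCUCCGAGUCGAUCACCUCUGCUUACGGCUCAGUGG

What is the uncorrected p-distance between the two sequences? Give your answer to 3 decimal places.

0.348

Differing sites — 2:G/C; 4:G/C; 8:C/U; 11:U/C; 14:A/C; 15:A/C; 17:C/A; 19:A/U; 20:U/C; 23:A/U; 25:G/A; 30:A/U; 31:A/G; 32:G/C; 36:G/C; 43:U/G.
There are 16 differences over 46 sites, so p = 16/46 = 0.348.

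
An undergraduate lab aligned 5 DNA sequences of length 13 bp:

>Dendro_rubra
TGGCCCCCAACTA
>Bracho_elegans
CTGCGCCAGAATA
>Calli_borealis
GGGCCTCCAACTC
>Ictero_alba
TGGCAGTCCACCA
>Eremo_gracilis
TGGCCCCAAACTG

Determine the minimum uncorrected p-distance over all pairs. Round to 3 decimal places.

0.154

Pairwise Hamming distances:
  Dendro_rubra vs Bracho_elegans: 6
  Dendro_rubra vs Calli_borealis: 3
  Dendro_rubra vs Ictero_alba: 5
  Dendro_rubra vs Eremo_gracilis: 2
  Bracho_elegans vs Calli_borealis: 8
  Bracho_elegans vs Ictero_alba: 9
  Bracho_elegans vs Eremo_gracilis: 6
  Calli_borealis vs Ictero_alba: 7
  Calli_borealis vs Eremo_gracilis: 4
  Ictero_alba vs Eremo_gracilis: 7
The smallest is 2 mismatches, between Dendro_rubra and Eremo_gracilis; p = 2/13 = 0.154.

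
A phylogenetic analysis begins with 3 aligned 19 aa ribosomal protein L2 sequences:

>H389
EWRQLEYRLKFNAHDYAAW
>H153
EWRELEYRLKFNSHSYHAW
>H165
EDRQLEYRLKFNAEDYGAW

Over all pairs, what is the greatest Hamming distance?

Pairwise Hamming distances:
  H389 vs H153: 4
  H389 vs H165: 3
  H153 vs H165: 6
The largest is 6, between H153 and H165.

6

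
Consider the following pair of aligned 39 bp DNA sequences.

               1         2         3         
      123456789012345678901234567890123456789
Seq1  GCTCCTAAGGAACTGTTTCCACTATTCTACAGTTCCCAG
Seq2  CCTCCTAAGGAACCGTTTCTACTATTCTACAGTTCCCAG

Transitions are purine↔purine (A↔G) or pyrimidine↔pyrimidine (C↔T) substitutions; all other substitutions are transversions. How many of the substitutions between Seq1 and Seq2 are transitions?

The sequences differ at positions 1 (G/C, transversion), 14 (T/C, transition), 20 (C/T, transition).
Of the 3 differences, 2 transitions and 1 transversion, so the answer is 2.

2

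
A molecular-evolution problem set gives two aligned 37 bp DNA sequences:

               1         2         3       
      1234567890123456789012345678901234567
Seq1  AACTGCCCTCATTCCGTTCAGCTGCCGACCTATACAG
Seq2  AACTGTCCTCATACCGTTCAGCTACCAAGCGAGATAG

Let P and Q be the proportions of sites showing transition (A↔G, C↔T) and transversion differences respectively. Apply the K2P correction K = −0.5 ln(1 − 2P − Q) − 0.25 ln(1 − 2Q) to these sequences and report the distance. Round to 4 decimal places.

0.2569

Mismatches occur at site 6 (C↔T, transition), site 13 (T↔A, transversion), site 24 (G↔A, transition), site 27 (G↔A, transition), site 29 (C↔G, transversion), site 31 (T↔G, transversion), site 33 (T↔G, transversion), site 35 (C↔T, transition).
Of the 8 differences, 4 transitions and 4 transversions over 37 sites: P = 4/37 = 0.108108, Q = 4/37 = 0.108108.
d = −0.5·ln(0.675676) − 0.25·ln(0.783784) = −0.5·(-0.392042) − 0.25·(-0.243622) = 0.2569.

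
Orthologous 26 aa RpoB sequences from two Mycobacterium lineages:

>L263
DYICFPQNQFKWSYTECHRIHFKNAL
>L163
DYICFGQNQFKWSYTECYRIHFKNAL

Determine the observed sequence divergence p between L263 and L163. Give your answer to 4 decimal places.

Mismatches occur at site 6 (P↔G), site 18 (H↔Y).
There are 2 differences over 26 sites, so p = 2/26 = 0.0769.

0.0769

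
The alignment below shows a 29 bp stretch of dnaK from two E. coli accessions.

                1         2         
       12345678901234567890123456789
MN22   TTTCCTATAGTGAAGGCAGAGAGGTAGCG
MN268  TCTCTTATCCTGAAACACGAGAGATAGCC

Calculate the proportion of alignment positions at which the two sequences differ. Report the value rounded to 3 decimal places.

Differing sites — 2:T/C; 5:C/T; 9:A/C; 10:G/C; 15:G/A; 16:G/C; 17:C/A; 18:A/C; 24:G/A; 29:G/C.
There are 10 differences over 29 sites, so p = 10/29 = 0.345.

0.345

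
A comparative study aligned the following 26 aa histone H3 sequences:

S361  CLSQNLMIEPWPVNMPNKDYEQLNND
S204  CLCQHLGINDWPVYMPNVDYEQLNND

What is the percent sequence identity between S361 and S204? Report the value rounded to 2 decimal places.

Differing sites — 3:S/C; 5:N/H; 7:M/G; 9:E/N; 10:P/D; 14:N/Y; 18:K/V.
19 of the 26 sites match, so the percent identity is 19/26 × 100 = 73.08%.

73.08%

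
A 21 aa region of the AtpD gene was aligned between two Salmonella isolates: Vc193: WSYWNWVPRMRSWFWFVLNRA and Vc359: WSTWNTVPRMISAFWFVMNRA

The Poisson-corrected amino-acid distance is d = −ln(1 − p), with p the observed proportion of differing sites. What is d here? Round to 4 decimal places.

The sequences differ at positions 3 (Y/T), 6 (W/T), 11 (R/I), 13 (W/A), 18 (L/M).
p = 5/21 = 0.238095.
d = −ln(1 − 0.238095) = −ln(0.761905) = 0.2719.

0.2719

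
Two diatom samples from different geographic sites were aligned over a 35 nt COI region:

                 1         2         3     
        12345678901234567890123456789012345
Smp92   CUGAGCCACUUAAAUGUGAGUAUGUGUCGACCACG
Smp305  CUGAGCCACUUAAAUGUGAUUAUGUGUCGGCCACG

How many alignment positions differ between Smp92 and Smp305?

2

Differing sites — 20:G/U; 30:A/G.
That gives 2 mismatches out of 35 aligned sites, so the Hamming distance is 2.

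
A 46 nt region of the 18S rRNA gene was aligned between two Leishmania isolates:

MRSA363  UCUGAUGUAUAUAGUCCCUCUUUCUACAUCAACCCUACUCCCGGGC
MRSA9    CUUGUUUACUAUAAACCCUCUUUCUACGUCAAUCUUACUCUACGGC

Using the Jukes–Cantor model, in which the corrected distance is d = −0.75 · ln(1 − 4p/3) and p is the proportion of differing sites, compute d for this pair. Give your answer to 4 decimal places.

Mismatches occur at site 1 (U↔C), site 2 (C↔U), site 5 (A↔U), site 7 (G↔U), site 8 (U↔A), site 9 (A↔C), site 14 (G↔A), site 15 (U↔A), site 28 (A↔G), site 33 (C↔U), site 35 (C↔U), site 41 (C↔U), site 42 (C↔A), site 43 (G↔C).
p = 14/46 = 0.304348.
d = −0.75 · ln(1 − (4/3)·0.304348) = −0.75 · ln(0.594203) = −0.75 · (-0.520534) = 0.3904.

0.3904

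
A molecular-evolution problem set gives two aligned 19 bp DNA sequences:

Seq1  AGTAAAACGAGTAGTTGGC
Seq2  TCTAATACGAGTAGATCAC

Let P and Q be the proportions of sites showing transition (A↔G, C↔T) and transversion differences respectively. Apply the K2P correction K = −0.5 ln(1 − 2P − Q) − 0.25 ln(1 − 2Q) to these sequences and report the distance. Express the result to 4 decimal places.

0.4166

Differing sites — 1:A/T (Tv); 2:G/C (Tv); 6:A/T (Tv); 15:T/A (Tv); 17:G/C (Tv); 18:G/A (Ti).
Of the 6 differences, 1 transition and 5 transversions over 19 sites: P = 1/19 = 0.052632, Q = 5/19 = 0.263158.
d = −0.5·ln(0.631578) − 0.25·ln(0.473684) = −0.5·(-0.459534) − 0.25·(-0.747215) = 0.4166.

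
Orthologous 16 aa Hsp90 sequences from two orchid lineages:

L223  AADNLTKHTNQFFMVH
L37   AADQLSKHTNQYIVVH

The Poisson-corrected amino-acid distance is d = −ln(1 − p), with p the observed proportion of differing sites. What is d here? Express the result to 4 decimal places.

The sequences differ at positions 4 (N/Q), 6 (T/S), 12 (F/Y), 13 (F/I), 14 (M/V).
p = 5/16 = 0.312500.
d = −ln(1 − 0.312500) = −ln(0.687500) = 0.3747.

0.3747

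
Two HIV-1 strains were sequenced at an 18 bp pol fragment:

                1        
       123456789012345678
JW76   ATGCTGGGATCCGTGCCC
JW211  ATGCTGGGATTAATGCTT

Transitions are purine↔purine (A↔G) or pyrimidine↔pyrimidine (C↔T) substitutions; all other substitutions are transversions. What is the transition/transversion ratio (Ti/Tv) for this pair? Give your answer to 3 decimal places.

4.000

Mismatches occur at site 11 (C↔T, transition), site 12 (C↔A, transversion), site 13 (G↔A, transition), site 17 (C↔T, transition), site 18 (C↔T, transition).
Of the 5 differences, 4 transitions and 1 transversion, so Ti/Tv = 4/1 = 4.000.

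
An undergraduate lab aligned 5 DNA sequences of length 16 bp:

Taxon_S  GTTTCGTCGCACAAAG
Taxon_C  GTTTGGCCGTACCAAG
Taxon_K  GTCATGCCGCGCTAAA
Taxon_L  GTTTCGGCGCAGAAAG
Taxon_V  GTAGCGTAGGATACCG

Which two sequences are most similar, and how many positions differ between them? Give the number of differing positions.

Pairwise Hamming distances:
  Taxon_S vs Taxon_C: 4
  Taxon_S vs Taxon_K: 7
  Taxon_S vs Taxon_L: 2
  Taxon_S vs Taxon_V: 7
  Taxon_C vs Taxon_K: 7
  Taxon_C vs Taxon_L: 5
  Taxon_C vs Taxon_V: 10
  Taxon_K vs Taxon_L: 8
  Taxon_K vs Taxon_V: 12
  Taxon_L vs Taxon_V: 8
The smallest is 2, between Taxon_S and Taxon_L.

2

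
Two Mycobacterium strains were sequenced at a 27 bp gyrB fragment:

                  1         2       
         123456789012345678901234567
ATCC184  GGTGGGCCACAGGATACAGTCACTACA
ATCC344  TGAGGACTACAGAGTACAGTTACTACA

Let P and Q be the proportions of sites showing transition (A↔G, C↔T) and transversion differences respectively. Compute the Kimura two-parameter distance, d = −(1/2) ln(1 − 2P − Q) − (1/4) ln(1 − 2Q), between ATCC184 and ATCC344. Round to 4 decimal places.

0.3340

Differing sites — 1:G/T (Tv); 3:T/A (Tv); 6:G/A (Ti); 8:C/T (Ti); 13:G/A (Ti); 14:A/G (Ti); 21:C/T (Ti).
Of the 7 differences, 5 transitions and 2 transversions over 27 sites: P = 5/27 = 0.185185, Q = 2/27 = 0.074074.
d = −0.5·ln(0.555556) − 0.25·ln(0.851852) = −0.5·(-0.587786) − 0.25·(-0.160342) = 0.3340.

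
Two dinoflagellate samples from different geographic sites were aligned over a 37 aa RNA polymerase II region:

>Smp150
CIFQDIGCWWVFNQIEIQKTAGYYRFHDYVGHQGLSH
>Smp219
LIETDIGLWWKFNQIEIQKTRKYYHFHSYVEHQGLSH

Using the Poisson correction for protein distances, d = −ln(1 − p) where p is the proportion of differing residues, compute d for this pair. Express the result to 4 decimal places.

The sequences differ at positions 1 (C/L), 3 (F/E), 4 (Q/T), 8 (C/L), 11 (V/K), 21 (A/R), 22 (G/K), 25 (R/H), 28 (D/S), 31 (G/E).
p = 10/37 = 0.270270.
d = −ln(1 − 0.270270) = −ln(0.729730) = 0.3151.

0.3151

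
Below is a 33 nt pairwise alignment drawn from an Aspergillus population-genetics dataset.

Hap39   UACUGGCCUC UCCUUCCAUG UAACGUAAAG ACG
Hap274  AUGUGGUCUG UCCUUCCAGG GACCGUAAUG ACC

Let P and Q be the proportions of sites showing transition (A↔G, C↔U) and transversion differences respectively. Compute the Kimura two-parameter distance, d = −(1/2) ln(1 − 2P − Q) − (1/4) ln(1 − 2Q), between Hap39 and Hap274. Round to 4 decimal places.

The sequences differ at positions 1 (U/A, transversion), 2 (A/U, transversion), 3 (C/G, transversion), 7 (C/U, transition), 10 (C/G, transversion), 19 (U/G, transversion), 21 (U/G, transversion), 23 (A/C, transversion), 29 (A/U, transversion), 33 (G/C, transversion).
Of the 10 differences, 1 transition and 9 transversions over 33 sites: P = 1/33 = 0.030303, Q = 9/33 = 0.272727.
d = −0.5·ln(0.666667) − 0.25·ln(0.454546) = −0.5·(-0.405465) − 0.25·(-0.788456) = 0.3998.

0.3998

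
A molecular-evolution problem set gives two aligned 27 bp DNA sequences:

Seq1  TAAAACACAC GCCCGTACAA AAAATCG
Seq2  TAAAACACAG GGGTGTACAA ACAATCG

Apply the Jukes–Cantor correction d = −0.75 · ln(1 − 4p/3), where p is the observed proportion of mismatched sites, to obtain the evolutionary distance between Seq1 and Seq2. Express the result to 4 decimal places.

The sequences differ at positions 10 (C/G), 12 (C/G), 13 (C/G), 14 (C/T), 22 (A/C).
p = 5/27 = 0.185185.
d = −0.75 · ln(1 − (4/3)·0.185185) = −0.75 · ln(0.753087) = −0.75 · (-0.283575) = 0.2127.

0.2127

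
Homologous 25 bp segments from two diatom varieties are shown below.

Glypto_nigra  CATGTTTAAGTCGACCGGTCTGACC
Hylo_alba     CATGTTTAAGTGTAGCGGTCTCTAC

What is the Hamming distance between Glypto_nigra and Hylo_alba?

6

Differing sites — 12:C/G; 13:G/T; 15:C/G; 22:G/C; 23:A/T; 24:C/A.
That gives 6 mismatches out of 25 aligned sites, so the Hamming distance is 6.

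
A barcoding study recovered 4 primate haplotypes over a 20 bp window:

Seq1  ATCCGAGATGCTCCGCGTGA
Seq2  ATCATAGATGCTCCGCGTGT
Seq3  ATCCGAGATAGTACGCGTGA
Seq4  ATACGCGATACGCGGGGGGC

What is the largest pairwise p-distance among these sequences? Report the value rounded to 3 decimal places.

0.500

Pairwise Hamming distances:
  Seq1 vs Seq2: 3
  Seq1 vs Seq3: 3
  Seq1 vs Seq4: 8
  Seq2 vs Seq3: 6
  Seq2 vs Seq4: 10
  Seq3 vs Seq4: 9
The largest is 10 mismatches, between Seq2 and Seq4; p = 10/20 = 0.500.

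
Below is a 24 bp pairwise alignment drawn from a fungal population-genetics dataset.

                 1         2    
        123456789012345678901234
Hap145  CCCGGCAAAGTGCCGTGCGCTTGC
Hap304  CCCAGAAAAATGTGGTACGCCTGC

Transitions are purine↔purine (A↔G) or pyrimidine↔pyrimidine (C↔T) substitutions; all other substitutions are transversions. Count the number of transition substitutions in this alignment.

Differing sites — 4:G/A (Ti); 6:C/A (Tv); 10:G/A (Ti); 13:C/T (Ti); 14:C/G (Tv); 17:G/A (Ti); 21:T/C (Ti).
Of the 7 differences, 5 transitions and 2 transversions, so the answer is 5.

5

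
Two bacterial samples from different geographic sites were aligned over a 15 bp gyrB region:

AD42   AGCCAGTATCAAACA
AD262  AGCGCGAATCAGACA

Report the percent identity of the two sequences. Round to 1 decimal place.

The sequences differ at positions 4 (C/G), 5 (A/C), 7 (T/A), 12 (A/G).
11 of the 15 sites match, so the percent identity is 11/15 × 100 = 73.3%.

73.3%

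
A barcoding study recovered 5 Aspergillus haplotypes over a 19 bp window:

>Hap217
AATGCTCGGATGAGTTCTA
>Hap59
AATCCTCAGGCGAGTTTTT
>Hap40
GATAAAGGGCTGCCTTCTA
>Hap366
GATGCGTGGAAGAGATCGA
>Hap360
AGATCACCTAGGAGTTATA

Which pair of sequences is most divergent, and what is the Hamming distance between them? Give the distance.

Pairwise Hamming distances:
  Hap217 vs Hap59: 6
  Hap217 vs Hap40: 8
  Hap217 vs Hap366: 6
  Hap217 vs Hap360: 8
  Hap59 vs Hap40: 12
  Hap59 vs Hap366: 11
  Hap59 vs Hap360: 10
  Hap40 vs Hap366: 10
  Hap40 vs Hap360: 13
  Hap366 vs Hap360: 12
The largest is 13, between Hap40 and Hap360.

13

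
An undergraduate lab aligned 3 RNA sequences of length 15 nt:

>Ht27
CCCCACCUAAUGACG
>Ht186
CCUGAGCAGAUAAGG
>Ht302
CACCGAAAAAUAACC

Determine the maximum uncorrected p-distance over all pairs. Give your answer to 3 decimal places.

Pairwise Hamming distances:
  Ht27 vs Ht186: 7
  Ht27 vs Ht302: 7
  Ht186 vs Ht302: 9
The largest is 9 mismatches, between Ht186 and Ht302; p = 9/15 = 0.600.

0.600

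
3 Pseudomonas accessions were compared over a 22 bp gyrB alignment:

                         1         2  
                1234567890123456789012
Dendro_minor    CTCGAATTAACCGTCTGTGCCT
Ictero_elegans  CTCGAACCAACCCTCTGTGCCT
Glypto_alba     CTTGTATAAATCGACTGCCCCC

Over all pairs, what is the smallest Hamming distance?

Pairwise Hamming distances:
  Dendro_minor vs Ictero_elegans: 3
  Dendro_minor vs Glypto_alba: 8
  Ictero_elegans vs Glypto_alba: 10
The smallest is 3, between Dendro_minor and Ictero_elegans.

3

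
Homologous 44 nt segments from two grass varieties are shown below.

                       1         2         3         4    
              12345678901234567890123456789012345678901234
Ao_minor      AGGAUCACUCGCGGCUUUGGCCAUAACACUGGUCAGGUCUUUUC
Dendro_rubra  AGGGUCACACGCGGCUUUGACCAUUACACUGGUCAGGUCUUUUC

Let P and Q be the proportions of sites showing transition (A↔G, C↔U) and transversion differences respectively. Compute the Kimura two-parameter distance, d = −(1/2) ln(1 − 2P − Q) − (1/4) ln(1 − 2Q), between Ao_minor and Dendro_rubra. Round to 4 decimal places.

Differing sites — 4:A/G (Ti); 9:U/A (Tv); 20:G/A (Ti); 25:A/U (Tv).
Of the 4 differences, 2 transitions and 2 transversions over 44 sites: P = 2/44 = 0.045455, Q = 2/44 = 0.045455.
d = −0.5·ln(0.863635) − 0.25·ln(0.909090) = −0.5·(-0.146605) − 0.25·(-0.095311) = 0.0971.

0.0971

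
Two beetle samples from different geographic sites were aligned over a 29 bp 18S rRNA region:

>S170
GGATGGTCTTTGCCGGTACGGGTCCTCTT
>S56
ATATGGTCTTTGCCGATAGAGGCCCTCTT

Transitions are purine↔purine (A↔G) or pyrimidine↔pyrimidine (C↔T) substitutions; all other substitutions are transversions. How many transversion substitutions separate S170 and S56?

2

The sequences differ at positions 1 (G/A, transition), 2 (G/T, transversion), 16 (G/A, transition), 19 (C/G, transversion), 20 (G/A, transition), 23 (T/C, transition).
Of the 6 differences, 4 transitions and 2 transversions, so the answer is 2.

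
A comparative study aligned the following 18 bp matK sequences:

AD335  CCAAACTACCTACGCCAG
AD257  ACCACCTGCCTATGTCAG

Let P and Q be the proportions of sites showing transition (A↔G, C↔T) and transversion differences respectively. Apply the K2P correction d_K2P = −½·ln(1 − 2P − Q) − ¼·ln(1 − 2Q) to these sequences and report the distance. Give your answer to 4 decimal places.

0.4479

The sequences differ at positions 1 (C/A, transversion), 3 (A/C, transversion), 5 (A/C, transversion), 8 (A/G, transition), 13 (C/T, transition), 15 (C/T, transition).
Of the 6 differences, 3 transitions and 3 transversions over 18 sites: P = 3/18 = 0.166667, Q = 3/18 = 0.166667.
d = −0.5·ln(0.499999) − 0.25·ln(0.666666) = −0.5·(-0.693149) − 0.25·(-0.405466) = 0.4479.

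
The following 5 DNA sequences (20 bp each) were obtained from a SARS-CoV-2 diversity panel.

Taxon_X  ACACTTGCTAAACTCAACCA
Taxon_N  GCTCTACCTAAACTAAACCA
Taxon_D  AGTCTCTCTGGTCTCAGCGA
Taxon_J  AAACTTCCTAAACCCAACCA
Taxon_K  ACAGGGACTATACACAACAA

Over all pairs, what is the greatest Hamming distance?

12

Pairwise Hamming distances:
  Taxon_X vs Taxon_N: 5
  Taxon_X vs Taxon_D: 9
  Taxon_X vs Taxon_J: 3
  Taxon_X vs Taxon_K: 7
  Taxon_N vs Taxon_D: 10
  Taxon_N vs Taxon_J: 6
  Taxon_N vs Taxon_K: 10
  Taxon_D vs Taxon_J: 10
  Taxon_D vs Taxon_K: 12
  Taxon_J vs Taxon_K: 8
The largest is 12, between Taxon_D and Taxon_K.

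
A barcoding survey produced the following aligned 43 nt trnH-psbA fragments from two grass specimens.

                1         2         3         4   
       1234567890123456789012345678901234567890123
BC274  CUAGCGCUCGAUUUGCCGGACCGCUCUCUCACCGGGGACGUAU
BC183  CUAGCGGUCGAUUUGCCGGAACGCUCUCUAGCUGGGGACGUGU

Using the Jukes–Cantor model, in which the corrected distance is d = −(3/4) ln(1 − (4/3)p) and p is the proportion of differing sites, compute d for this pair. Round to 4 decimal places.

The sequences differ at positions 7 (C/G), 21 (C/A), 30 (C/A), 31 (A/G), 33 (C/U), 42 (A/G).
p = 6/43 = 0.139535.
d = −0.75 · ln(1 − (4/3)·0.139535) = −0.75 · ln(0.813953) = −0.75 · (-0.205853) = 0.1544.

0.1544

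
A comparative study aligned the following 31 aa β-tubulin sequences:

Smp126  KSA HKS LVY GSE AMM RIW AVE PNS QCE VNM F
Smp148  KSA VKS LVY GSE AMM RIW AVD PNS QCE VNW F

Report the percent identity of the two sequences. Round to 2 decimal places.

90.32%

Mismatches occur at site 4 (H→V), site 21 (E→D), site 30 (M→W).
28 of the 31 sites match, so the percent identity is 28/31 × 100 = 90.32%.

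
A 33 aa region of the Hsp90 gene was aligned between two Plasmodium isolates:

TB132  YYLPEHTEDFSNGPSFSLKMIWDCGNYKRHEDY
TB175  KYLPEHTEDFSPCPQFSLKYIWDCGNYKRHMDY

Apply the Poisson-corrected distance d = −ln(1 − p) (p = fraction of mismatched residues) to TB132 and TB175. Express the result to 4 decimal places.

Differing sites — 1:Y/K; 12:N/P; 13:G/C; 15:S/Q; 20:M/Y; 31:E/M.
p = 6/33 = 0.181818.
d = −ln(1 − 0.181818) = −ln(0.818182) = 0.2007.

0.2007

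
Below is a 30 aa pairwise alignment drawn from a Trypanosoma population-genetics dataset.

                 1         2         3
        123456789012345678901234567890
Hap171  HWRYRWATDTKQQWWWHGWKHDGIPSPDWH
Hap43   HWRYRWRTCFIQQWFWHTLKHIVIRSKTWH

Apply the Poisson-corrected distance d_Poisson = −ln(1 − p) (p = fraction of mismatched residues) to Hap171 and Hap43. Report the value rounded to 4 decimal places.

The sequences differ at positions 7 (A/R), 9 (D/C), 10 (T/F), 11 (K/I), 15 (W/F), 18 (G/T), 19 (W/L), 22 (D/I), 23 (G/V), 25 (P/R), 27 (P/K), 28 (D/T).
p = 12/30 = 0.400000.
d = −ln(1 − 0.400000) = −ln(0.600000) = 0.5108.

0.5108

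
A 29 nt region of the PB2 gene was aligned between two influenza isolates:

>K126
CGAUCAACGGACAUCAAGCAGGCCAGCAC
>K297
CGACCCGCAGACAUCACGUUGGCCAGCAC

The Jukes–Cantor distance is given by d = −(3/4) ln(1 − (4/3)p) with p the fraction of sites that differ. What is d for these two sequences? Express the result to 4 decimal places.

0.2913

Differing sites — 4:U/C; 6:A/C; 7:A/G; 9:G/A; 17:A/C; 19:C/U; 20:A/U.
p = 7/29 = 0.241379.
d = −0.75 · ln(1 − (4/3)·0.241379) = −0.75 · ln(0.678161) = −0.75 · (-0.388371) = 0.2913.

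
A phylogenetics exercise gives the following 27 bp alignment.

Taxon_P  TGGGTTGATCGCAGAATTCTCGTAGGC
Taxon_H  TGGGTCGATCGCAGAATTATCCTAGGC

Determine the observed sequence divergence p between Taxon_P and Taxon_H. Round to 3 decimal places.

0.111

Differing sites — 6:T/C; 19:C/A; 22:G/C.
There are 3 differences over 27 sites, so p = 3/27 = 0.111.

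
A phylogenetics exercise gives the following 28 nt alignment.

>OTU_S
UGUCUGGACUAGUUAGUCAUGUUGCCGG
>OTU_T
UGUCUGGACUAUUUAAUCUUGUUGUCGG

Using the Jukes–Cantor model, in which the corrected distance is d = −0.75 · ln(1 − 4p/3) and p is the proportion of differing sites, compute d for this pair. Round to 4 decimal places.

Differing sites — 12:G/U; 16:G/A; 19:A/U; 25:C/U.
p = 4/28 = 0.142857.
d = −0.75 · ln(1 − (4/3)·0.142857) = −0.75 · ln(0.809524) = −0.75 · (-0.211309) = 0.1585.

0.1585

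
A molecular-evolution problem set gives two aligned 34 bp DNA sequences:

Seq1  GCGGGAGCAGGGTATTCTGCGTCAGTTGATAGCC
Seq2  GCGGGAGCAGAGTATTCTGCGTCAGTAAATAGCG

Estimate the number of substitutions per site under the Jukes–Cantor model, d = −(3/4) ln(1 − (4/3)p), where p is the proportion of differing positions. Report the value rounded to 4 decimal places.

0.1280

The sequences differ at positions 11 (G/A), 27 (T/A), 28 (G/A), 34 (C/G).
p = 4/34 = 0.117647.
d = −0.75 · ln(1 − (4/3)·0.117647) = −0.75 · ln(0.843137) = −0.75 · (-0.170626) = 0.1280.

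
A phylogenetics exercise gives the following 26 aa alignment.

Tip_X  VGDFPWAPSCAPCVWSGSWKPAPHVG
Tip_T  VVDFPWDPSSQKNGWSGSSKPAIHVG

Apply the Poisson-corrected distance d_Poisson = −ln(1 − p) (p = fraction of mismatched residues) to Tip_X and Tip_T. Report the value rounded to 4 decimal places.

0.4249

The sequences differ at positions 2 (G/V), 7 (A/D), 10 (C/S), 11 (A/Q), 12 (P/K), 13 (C/N), 14 (V/G), 19 (W/S), 23 (P/I).
p = 9/26 = 0.346154.
d = −ln(1 − 0.346154) = −ln(0.653846) = 0.4249.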